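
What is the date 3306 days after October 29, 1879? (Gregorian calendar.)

November 16, 1888

+366 (one year; includes Feb 29, 1880) → Oct 29, 1880 (2940 left).
+365 (one year) → Oct 29, 1881 (2575 left).
+365 (one year) → Oct 29, 1882 (2210 left).
+365 (one year) → Oct 29, 1883 (1845 left).
+366 (one year; includes Feb 29, 1884) → Oct 29, 1884 (1479 left).
+365 (one year) → Oct 29, 1885 (1114 left).
+365 (one year) → Oct 29, 1886 (749 left).
+365 (one year) → Oct 29, 1887 (384 left).
Oct has 31 days: +3 → Nov 1, 1887 (381 left).
Nov has 30 days: +30 → Dec 1, 1887 (351 left).
Dec has 31 days: +31 → Jan 1, 1888 (320 left).
Jan has 31 days: +31 → Feb 1, 1888 (289 left).
Feb has 29 days: +29 → Mar 1, 1888 (260 left).
Mar has 31 days: +31 → Apr 1, 1888 (229 left).
Apr has 30 days: +30 → May 1, 1888 (199 left).
May has 31 days: +31 → Jun 1, 1888 (168 left).
Jun has 30 days: +30 → Jul 1, 1888 (138 left).
Jul has 31 days: +31 → Aug 1, 1888 (107 left).
Aug has 31 days: +31 → Sep 1, 1888 (76 left).
Sep has 30 days: +30 → Oct 1, 1888 (46 left).
Oct has 31 days: +31 → Nov 1, 1888 (15 left).
+15 → Nov 16, 1888.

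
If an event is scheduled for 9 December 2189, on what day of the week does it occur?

Doomsday rule: the anchor day for the 2100s is Sunday. For year 89: 89÷12 = 7 r 5, and 5÷4 = 1, so 7+5+1 = 13.
Sunday + 13 ≡ Saturday — that's 2189's doomsday.
In December the doomsday date is Dec 12.
Dec 9 is 3 days before Dec 12; 3 mod 7 = 3, so Saturday − 3 = Wednesday.

Wednesday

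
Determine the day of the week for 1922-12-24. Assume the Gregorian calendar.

Doomsday rule: the anchor day for the 1900s is Wednesday. For year 22: 22÷12 = 1 r 10, and 10÷4 = 2, so 1+10+2 = 13.
Wednesday + 13 ≡ Tuesday — that's 1922's doomsday.
In December the doomsday date is Dec 12.
Dec 24 is 12 days after Dec 12; 12 mod 7 = 5, so Tuesday + 5 = Sunday.

Sunday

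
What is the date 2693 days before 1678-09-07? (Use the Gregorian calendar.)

April 24, 1671

−365 (one year) → Sep 7, 1677 (2328 left).
−365 (one year) → Sep 7, 1676 (1963 left).
−366 (one year; includes Feb 29, 1676) → Sep 7, 1675 (1597 left).
−365 (one year) → Sep 7, 1674 (1232 left).
−365 (one year) → Sep 7, 1673 (867 left).
−365 (one year) → Sep 7, 1672 (502 left).
−366 (one year; includes Feb 29, 1672) → Sep 7, 1671 (136 left).
−7 → Aug 31, 1671 (end of Aug, 31 days; 129 left).
−31 → Jul 31, 1671 (end of Jul, 31 days; 98 left).
−31 → Jun 30, 1671 (end of Jun, 30 days; 67 left).
−30 → May 31, 1671 (end of May, 31 days; 37 left).
−31 → Apr 30, 1671 (end of Apr, 30 days; 6 left).
−6 → Apr 24, 1671.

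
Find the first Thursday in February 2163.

February 3, 2163

February 1, 2163 is a Tuesday.
The first Thursday is therefore February 3 (2 days later).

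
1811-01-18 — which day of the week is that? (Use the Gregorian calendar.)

Friday

Doomsday rule: the anchor day for the 1800s is Friday. For year 11: 11÷12 = 0 r 11, and 11÷4 = 2, so 0+11+2 = 13.
Friday + 13 ≡ Thursday — that's 1811's doomsday.
In January the doomsday date is Jan 3 (1811 is not a leap year).
Jan 18 is 15 days after Jan 3; 15 mod 7 = 1, so Thursday + 1 = Friday.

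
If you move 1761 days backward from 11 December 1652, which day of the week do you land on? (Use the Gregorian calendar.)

Saturday

Dec 11, 1652 is a Wednesday.
1761 mod 7 = 4, so 1761 days before a Wednesday is Wednesday − 4 = Saturday.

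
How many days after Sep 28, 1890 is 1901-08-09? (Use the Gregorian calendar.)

3967

Sep 28, 1890 → Sep 28, 1891: 365 days.
Sep 28, 1891 → Sep 28, 1892: 366 days (Feb 29, 1892 is in that span).
Sep 28, 1892 → Sep 28, 1893: 365 days.
Sep 28, 1893 → Sep 28, 1894: 365 days.
Sep 28, 1894 → Sep 28, 1895: 365 days.
Sep 28, 1895 → Sep 28, 1896: 366 days (Feb 29, 1896 is in that span).
Sep 28, 1896 → Sep 28, 1897: 365 days.
Sep 28, 1897 → Sep 28, 1898: 365 days.
Sep 28, 1898 → Sep 28, 1899: 365 days.
Sep 28, 1899 → Sep 28, 1900: 365 days.
Sep 28, 1900 → Oct 28, 1900: 30 days (September has 30).
Oct 28, 1900 → Nov 28, 1900: 31 days (October has 31).
Nov 28, 1900 → Dec 28, 1900: 30 days (November has 30).
Dec 28, 1900 → Jan 28, 1901: 31 days (December has 31).
Jan 28, 1901 → Feb 28, 1901: 31 days (January has 31).
Feb 28, 1901 → Mar 28, 1901: 28 days (February has 28).
Mar 28, 1901 → Apr 28, 1901: 31 days (March has 31).
Apr 28, 1901 → May 28, 1901: 30 days (April has 30).
May 28, 1901 → Jun 28, 1901: 31 days (May has 31).
Jun 28, 1901 → Jul 28, 1901: 30 days (June has 30).
Jul 28, 1901 → Aug 9, 1901: 12 days.
Total: 3967 days.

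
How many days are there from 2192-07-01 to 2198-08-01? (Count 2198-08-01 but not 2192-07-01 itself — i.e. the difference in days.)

Jul 1, 2192 → Jul 1, 2193: 365 days.
Jul 1, 2193 → Jul 1, 2194: 365 days.
Jul 1, 2194 → Jul 1, 2195: 365 days.
Jul 1, 2195 → Jul 1, 2196: 366 days (Feb 29, 2196 is in that span).
Jul 1, 2196 → Jul 1, 2197: 365 days.
Jul 1, 2197 → Aug 1, 2197: 31 days (July has 31).
Aug 1, 2197 → Sep 1, 2197: 31 days (August has 31).
Sep 1, 2197 → Oct 1, 2197: 30 days (September has 30).
Oct 1, 2197 → Nov 1, 2197: 31 days (October has 31).
Nov 1, 2197 → Dec 1, 2197: 30 days (November has 30).
Dec 1, 2197 → Jan 1, 2198: 31 days (December has 31).
Jan 1, 2198 → Feb 1, 2198: 31 days (January has 31).
Feb 1, 2198 → Mar 1, 2198: 28 days (February has 28).
Mar 1, 2198 → Apr 1, 2198: 31 days (March has 31).
Apr 1, 2198 → May 1, 2198: 30 days (April has 30).
May 1, 2198 → Jun 1, 2198: 31 days (May has 31).
Jun 1, 2198 → Jul 1, 2198: 30 days (June has 30).
Jul 1, 2198 → Aug 1, 2198: 31 days.
Total: 2222 days.

2222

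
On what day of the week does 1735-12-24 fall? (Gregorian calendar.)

Saturday

Doomsday rule: the anchor day for the 1700s is Sunday. For year 35: 35÷12 = 2 r 11, and 11÷4 = 2, so 2+11+2 = 15.
Sunday + 15 ≡ Monday — that's 1735's doomsday.
In December the doomsday date is Dec 12.
Dec 24 is 12 days after Dec 12; 12 mod 7 = 5, so Monday + 5 = Saturday.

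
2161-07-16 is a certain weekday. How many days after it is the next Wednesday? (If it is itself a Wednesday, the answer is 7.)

Jul 16, 2161 is a Thursday.
From Thursday to the next Wednesday is 6 days.

6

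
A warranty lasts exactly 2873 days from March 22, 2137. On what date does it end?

+365 (one year) → Mar 22, 2138 (2508 left).
+365 (one year) → Mar 22, 2139 (2143 left).
+366 (one year; includes Feb 29, 2140) → Mar 22, 2140 (1777 left).
+365 (one year) → Mar 22, 2141 (1412 left).
+365 (one year) → Mar 22, 2142 (1047 left).
+365 (one year) → Mar 22, 2143 (682 left).
+366 (one year; includes Feb 29, 2144) → Mar 22, 2144 (316 left).
Mar has 31 days: +10 → Apr 1, 2144 (306 left).
Apr has 30 days: +30 → May 1, 2144 (276 left).
May has 31 days: +31 → Jun 1, 2144 (245 left).
Jun has 30 days: +30 → Jul 1, 2144 (215 left).
Jul has 31 days: +31 → Aug 1, 2144 (184 left).
Aug has 31 days: +31 → Sep 1, 2144 (153 left).
Sep has 30 days: +30 → Oct 1, 2144 (123 left).
Oct has 31 days: +31 → Nov 1, 2144 (92 left).
Nov has 30 days: +30 → Dec 1, 2144 (62 left).
Dec has 31 days: +31 → Jan 1, 2145 (31 left).
Jan has 31 days: +31 → Feb 1, 2145 (0 left).

February 1, 2145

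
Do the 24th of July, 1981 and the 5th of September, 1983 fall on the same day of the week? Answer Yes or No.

From Jul 24, 1981 to Sep 5, 1983 is 773 days.
773 mod 7 = 3, so they are different weekdays.
(Jul 24, 1981 is a Friday; Sep 5, 1983 is a Monday.)

No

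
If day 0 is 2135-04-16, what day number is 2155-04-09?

7298

Apr 16, 2135 → Apr 16, 2136: 366 days (Feb 29, 2136 is in that span).
Apr 16, 2136 → Apr 16, 2137: 365 days.
Apr 16, 2137 → Apr 16, 2138: 365 days.
Apr 16, 2138 → Apr 16, 2139: 365 days.
Apr 16, 2139 → Apr 16, 2140: 366 days (Feb 29, 2140 is in that span).
Apr 16, 2140 → Apr 16, 2141: 365 days.
Apr 16, 2141 → Apr 16, 2142: 365 days.
Apr 16, 2142 → Apr 16, 2143: 365 days.
Apr 16, 2143 → Apr 16, 2144: 366 days (Feb 29, 2144 is in that span).
Apr 16, 2144 → Apr 16, 2145: 365 days.
Apr 16, 2145 → Apr 16, 2146: 365 days.
Apr 16, 2146 → Apr 16, 2147: 365 days.
Apr 16, 2147 → Apr 16, 2148: 366 days (Feb 29, 2148 is in that span).
Apr 16, 2148 → Apr 16, 2149: 365 days.
Apr 16, 2149 → Apr 16, 2150: 365 days.
Apr 16, 2150 → Apr 16, 2151: 365 days.
Apr 16, 2151 → Apr 16, 2152: 366 days (Feb 29, 2152 is in that span).
Apr 16, 2152 → Apr 16, 2153: 365 days.
Apr 16, 2153 → Apr 16, 2154: 365 days.
Apr 16, 2154 → May 16, 2154: 30 days (April has 30).
May 16, 2154 → Jun 16, 2154: 31 days (May has 31).
Jun 16, 2154 → Jul 16, 2154: 30 days (June has 30).
Jul 16, 2154 → Aug 16, 2154: 31 days (July has 31).
Aug 16, 2154 → Sep 16, 2154: 31 days (August has 31).
Sep 16, 2154 → Oct 16, 2154: 30 days (September has 30).
Oct 16, 2154 → Nov 16, 2154: 31 days (October has 31).
Nov 16, 2154 → Dec 16, 2154: 30 days (November has 30).
Dec 16, 2154 → Jan 16, 2155: 31 days (December has 31).
Jan 16, 2155 → Feb 16, 2155: 31 days (January has 31).
Feb 16, 2155 → Mar 16, 2155: 28 days (February has 28).
Mar 16, 2155 → Apr 9, 2155: 24 days.
Total: 7298 days.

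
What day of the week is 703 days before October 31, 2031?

Tuesday

Oct 31, 2031 is a Friday.
703 mod 7 = 3, so 703 days before a Friday is Friday − 3 = Tuesday.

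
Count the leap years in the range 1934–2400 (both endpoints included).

114

Multiples of 4 in [1934,2400]: 117.
Of those, multiples of 100: 5 (not leap unless ÷400).
Multiples of 400: 2.
Leap years = 117 − 5 + 2 = 114.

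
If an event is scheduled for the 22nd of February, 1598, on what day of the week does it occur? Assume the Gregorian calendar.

Doomsday rule: the anchor day for the 1500s is Wednesday. For year 98: 98÷12 = 8 r 2, and 2÷4 = 0, so 8+2+0 = 10.
Wednesday + 10 ≡ Saturday — that's 1598's doomsday.
In February the doomsday date is Feb 28 (1598 is not a leap year).
Feb 22 is 6 days before Feb 28; 6 mod 7 = 6, so Saturday − 6 = Sunday.

Sunday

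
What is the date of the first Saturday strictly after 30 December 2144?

January 2, 2145

Dec 30, 2144 is a Wednesday.
From Wednesday to the next Saturday is 3 days.
Dec 30, 2144 + 3 = Jan 2, 2145.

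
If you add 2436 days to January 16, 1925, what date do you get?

+365 (one year) → Jan 16, 1926 (2071 left).
+365 (one year) → Jan 16, 1927 (1706 left).
+365 (one year) → Jan 16, 1928 (1341 left).
+366 (one year; includes Feb 29, 1928) → Jan 16, 1929 (975 left).
+365 (one year) → Jan 16, 1930 (610 left).
+365 (one year) → Jan 16, 1931 (245 left).
Jan has 31 days: +16 → Feb 1, 1931 (229 left).
Feb has 28 days: +28 → Mar 1, 1931 (201 left).
Mar has 31 days: +31 → Apr 1, 1931 (170 left).
Apr has 30 days: +30 → May 1, 1931 (140 left).
May has 31 days: +31 → Jun 1, 1931 (109 left).
Jun has 30 days: +30 → Jul 1, 1931 (79 left).
Jul has 31 days: +31 → Aug 1, 1931 (48 left).
Aug has 31 days: +31 → Sep 1, 1931 (17 left).
+17 → Sep 18, 1931.

September 18, 1931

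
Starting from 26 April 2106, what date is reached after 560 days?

November 7, 2107

+365 (one year) → Apr 26, 2107 (195 left).
Apr has 30 days: +5 → May 1, 2107 (190 left).
May has 31 days: +31 → Jun 1, 2107 (159 left).
Jun has 30 days: +30 → Jul 1, 2107 (129 left).
Jul has 31 days: +31 → Aug 1, 2107 (98 left).
Aug has 31 days: +31 → Sep 1, 2107 (67 left).
Sep has 30 days: +30 → Oct 1, 2107 (37 left).
Oct has 31 days: +31 → Nov 1, 2107 (6 left).
+6 → Nov 7, 2107.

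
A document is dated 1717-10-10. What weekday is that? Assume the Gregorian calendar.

Sunday

Doomsday rule: the anchor day for the 1700s is Sunday. For year 17: 17÷12 = 1 r 5, and 5÷4 = 1, so 1+5+1 = 7.
Sunday + 7 ≡ Sunday — that's 1717's doomsday.
In October the doomsday date is Oct 10.
Oct 10 is the doomsday itself: Sunday.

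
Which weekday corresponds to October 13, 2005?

Doomsday rule: the anchor day for the 2000s is Tuesday. For year 05: 5÷12 = 0 r 5, and 5÷4 = 1, so 0+5+1 = 6.
Tuesday + 6 ≡ Monday — that's 2005's doomsday.
In October the doomsday date is Oct 10.
Oct 13 is 3 days after Oct 10; 3 mod 7 = 3, so Monday + 3 = Thursday.

Thursday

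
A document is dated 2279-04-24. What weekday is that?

Thursday

Doomsday rule: the anchor day for the 2200s is Friday. For year 79: 79÷12 = 6 r 7, and 7÷4 = 1, so 6+7+1 = 14.
Friday + 14 ≡ Friday — that's 2279's doomsday.
In April the doomsday date is Apr 4.
Apr 24 is 20 days after Apr 4; 20 mod 7 = 6, so Friday + 6 = Thursday.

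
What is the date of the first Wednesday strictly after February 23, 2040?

February 29, 2040

Feb 23, 2040 is a Thursday.
From Thursday to the next Wednesday is 6 days.
Feb 23, 2040 + 6 = Feb 29, 2040.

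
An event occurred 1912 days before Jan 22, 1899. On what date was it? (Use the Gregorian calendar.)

October 28, 1893

−365 (one year) → Jan 22, 1898 (1547 left).
−365 (one year) → Jan 22, 1897 (1182 left).
−366 (one year; includes Feb 29, 1896) → Jan 22, 1896 (816 left).
−365 (one year) → Jan 22, 1895 (451 left).
−365 (one year) → Jan 22, 1894 (86 left).
−22 → Dec 31, 1893 (end of Dec, 31 days; 64 left).
−31 → Nov 30, 1893 (end of Nov, 30 days; 33 left).
−30 → Oct 31, 1893 (end of Oct, 31 days; 3 left).
−3 → Oct 28, 1893.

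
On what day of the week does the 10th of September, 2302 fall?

Wednesday

Doomsday rule: the anchor day for the 2300s is Wednesday. For year 02: 2÷12 = 0 r 2, and 2÷4 = 0, so 0+2+0 = 2.
Wednesday + 2 ≡ Friday — that's 2302's doomsday.
In September the doomsday date is Sep 5.
Sep 10 is 5 days after Sep 5; 5 mod 7 = 5, so Friday + 5 = Wednesday.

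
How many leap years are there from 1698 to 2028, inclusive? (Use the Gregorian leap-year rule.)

Multiples of 4 in [1698,2028]: 83.
Of those, multiples of 100: 4 (not leap unless ÷400).
Multiples of 400: 1.
Leap years = 83 − 4 + 1 = 80.

80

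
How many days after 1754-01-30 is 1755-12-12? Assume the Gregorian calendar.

681

Jan 30, 1754 → Jan 30, 1755: 365 days.
Jan 30, 1755 → Feb 28, 1755: 29 days (January has 31).
Feb 28, 1755 → Mar 28, 1755: 28 days (February has 28).
Mar 28, 1755 → Apr 28, 1755: 31 days (March has 31).
Apr 28, 1755 → May 28, 1755: 30 days (April has 30).
May 28, 1755 → Jun 28, 1755: 31 days (May has 31).
Jun 28, 1755 → Jul 28, 1755: 30 days (June has 30).
Jul 28, 1755 → Aug 28, 1755: 31 days (July has 31).
Aug 28, 1755 → Sep 28, 1755: 31 days (August has 31).
Sep 28, 1755 → Oct 28, 1755: 30 days (September has 30).
Oct 28, 1755 → Nov 28, 1755: 31 days (October has 31).
Nov 28, 1755 → Dec 12, 1755: 14 days.
Total: 681 days.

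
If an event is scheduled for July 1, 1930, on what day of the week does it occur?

January 1, 1930 is a Wednesday.
Jan 1, 1930 → Feb 1, 1930: 31 days (January has 31).
Feb 1, 1930 → Mar 1, 1930: 28 days (February has 28).
Mar 1, 1930 → Apr 1, 1930: 31 days (March has 31).
Apr 1, 1930 → May 1, 1930: 30 days (April has 30).
May 1, 1930 → Jun 1, 1930: 31 days (May has 31).
Jun 1, 1930 → Jul 1, 1930: 30 days.
Total: 181 days.
181 mod 7 = 6, so Wednesday + 6 = Tuesday.

Tuesday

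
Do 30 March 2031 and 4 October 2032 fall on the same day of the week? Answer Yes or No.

From Mar 30, 2031 to Oct 4, 2032 is 554 days.
554 mod 7 = 1, so they are different weekdays.
(Mar 30, 2031 is a Sunday; Oct 4, 2032 is a Monday.)

No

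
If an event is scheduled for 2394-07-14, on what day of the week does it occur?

Thursday

Doomsday rule: the anchor day for the 2300s is Wednesday. For year 94: 94÷12 = 7 r 10, and 10÷4 = 2, so 7+10+2 = 19.
Wednesday + 19 ≡ Monday — that's 2394's doomsday.
In July the doomsday date is Jul 11.
Jul 14 is 3 days after Jul 11; 3 mod 7 = 3, so Monday + 3 = Thursday.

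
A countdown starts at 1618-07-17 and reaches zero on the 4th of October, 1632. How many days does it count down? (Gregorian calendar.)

Jul 17, 1618 → Jul 17, 1619: 365 days.
Jul 17, 1619 → Jul 17, 1620: 366 days (Feb 29, 1620 is in that span).
Jul 17, 1620 → Jul 17, 1621: 365 days.
Jul 17, 1621 → Jul 17, 1622: 365 days.
Jul 17, 1622 → Jul 17, 1623: 365 days.
Jul 17, 1623 → Jul 17, 1624: 366 days (Feb 29, 1624 is in that span).
Jul 17, 1624 → Jul 17, 1625: 365 days.
Jul 17, 1625 → Jul 17, 1626: 365 days.
Jul 17, 1626 → Jul 17, 1627: 365 days.
Jul 17, 1627 → Jul 17, 1628: 366 days (Feb 29, 1628 is in that span).
Jul 17, 1628 → Jul 17, 1629: 365 days.
Jul 17, 1629 → Jul 17, 1630: 365 days.
Jul 17, 1630 → Jul 17, 1631: 365 days.
Jul 17, 1631 → Jul 17, 1632: 366 days (Feb 29, 1632 is in that span).
Jul 17, 1632 → Aug 17, 1632: 31 days (July has 31).
Aug 17, 1632 → Sep 17, 1632: 31 days (August has 31).
Sep 17, 1632 → Oct 4, 1632: 17 days.
Total: 5193 days.

5193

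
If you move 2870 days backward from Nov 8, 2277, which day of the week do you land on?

First find the weekday of Nov 8, 2277. Doomsday rule: the anchor day for the 2200s is Friday. For year 77: 77÷12 = 6 r 5, and 5÷4 = 1, so 6+5+1 = 12.
Friday + 12 ≡ Wednesday — that's 2277's doomsday.
In November the doomsday date is Nov 7.
Nov 8 is 1 day after Nov 7; 1 mod 7 = 1, so Wednesday + 1 = Thursday.
2870 mod 7 = 0, so 2870 days before a Thursday is Thursday − 0 = Thursday.

Thursday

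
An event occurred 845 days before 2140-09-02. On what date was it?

May 11, 2138

−366 (one year; includes Feb 29, 2140) → Sep 2, 2139 (479 left).
−365 (one year) → Sep 2, 2138 (114 left).
−2 → Aug 31, 2138 (end of Aug, 31 days; 112 left).
−31 → Jul 31, 2138 (end of Jul, 31 days; 81 left).
−31 → Jun 30, 2138 (end of Jun, 30 days; 50 left).
−30 → May 31, 2138 (end of May, 31 days; 20 left).
−20 → May 11, 2138.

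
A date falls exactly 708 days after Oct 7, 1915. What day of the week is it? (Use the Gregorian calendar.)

First find the weekday of Oct 7, 1915. Doomsday rule: the anchor day for the 1900s is Wednesday. For year 15: 15÷12 = 1 r 3, and 3÷4 = 0, so 1+3+0 = 4.
Wednesday + 4 ≡ Sunday — that's 1915's doomsday.
In October the doomsday date is Oct 10.
Oct 7 is 3 days before Oct 10; 3 mod 7 = 3, so Sunday − 3 = Thursday.
708 mod 7 = 1, so 708 days after a Thursday is Thursday + 1 = Friday.

Friday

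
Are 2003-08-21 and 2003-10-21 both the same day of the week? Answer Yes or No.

No

From Aug 21, 2003 to Oct 21, 2003 is 61 days.
61 mod 7 = 5, so they are different weekdays.
(Aug 21, 2003 is a Thursday; Oct 21, 2003 is a Tuesday.)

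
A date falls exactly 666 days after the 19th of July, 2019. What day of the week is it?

Saturday

Jul 19, 2019 is a Friday.
666 mod 7 = 1, so 666 days after a Friday is Friday + 1 = Saturday.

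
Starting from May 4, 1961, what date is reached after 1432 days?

April 5, 1965

+365 (one year) → May 4, 1962 (1067 left).
+365 (one year) → May 4, 1963 (702 left).
+366 (one year; includes Feb 29, 1964) → May 4, 1964 (336 left).
May has 31 days: +28 → Jun 1, 1964 (308 left).
Jun has 30 days: +30 → Jul 1, 1964 (278 left).
Jul has 31 days: +31 → Aug 1, 1964 (247 left).
Aug has 31 days: +31 → Sep 1, 1964 (216 left).
Sep has 30 days: +30 → Oct 1, 1964 (186 left).
Oct has 31 days: +31 → Nov 1, 1964 (155 left).
Nov has 30 days: +30 → Dec 1, 1964 (125 left).
Dec has 31 days: +31 → Jan 1, 1965 (94 left).
Jan has 31 days: +31 → Feb 1, 1965 (63 left).
Feb has 28 days: +28 → Mar 1, 1965 (35 left).
Mar has 31 days: +31 → Apr 1, 1965 (4 left).
+4 → Apr 5, 1965.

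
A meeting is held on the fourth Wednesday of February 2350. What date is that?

February 1, 2350 is a Wednesday.
The first Wednesday is therefore February 1 (same day).
The fourth Wednesday is 1 + 3×7 = February 22.

February 22, 2350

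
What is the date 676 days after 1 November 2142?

+365 (one year) → Nov 1, 2143 (311 left).
Nov has 30 days: +30 → Dec 1, 2143 (281 left).
Dec has 31 days: +31 → Jan 1, 2144 (250 left).
Jan has 31 days: +31 → Feb 1, 2144 (219 left).
Feb has 29 days: +29 → Mar 1, 2144 (190 left).
Mar has 31 days: +31 → Apr 1, 2144 (159 left).
Apr has 30 days: +30 → May 1, 2144 (129 left).
May has 31 days: +31 → Jun 1, 2144 (98 left).
Jun has 30 days: +30 → Jul 1, 2144 (68 left).
Jul has 31 days: +31 → Aug 1, 2144 (37 left).
Aug has 31 days: +31 → Sep 1, 2144 (6 left).
+6 → Sep 7, 2144.

September 7, 2144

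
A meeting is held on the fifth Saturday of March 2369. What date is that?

March 1, 2369 is a Saturday.
The first Saturday is therefore March 1 (same day).
The fifth Saturday is 1 + 4×7 = March 29.

March 29, 2369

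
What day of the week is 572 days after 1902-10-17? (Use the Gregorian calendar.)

First find the weekday of Oct 17, 1902. Doomsday rule: the anchor day for the 1900s is Wednesday. For year 02: 2÷12 = 0 r 2, and 2÷4 = 0, so 0+2+0 = 2.
Wednesday + 2 ≡ Friday — that's 1902's doomsday.
In October the doomsday date is Oct 10.
Oct 17 is 7 days after Oct 10; 7 mod 7 = 0, so Friday + 0 = Friday.
572 mod 7 = 5, so 572 days after a Friday is Friday + 5 = Wednesday.

Wednesday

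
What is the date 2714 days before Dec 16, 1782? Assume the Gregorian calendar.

−365 (one year) → Dec 16, 1781 (2349 left).
−365 (one year) → Dec 16, 1780 (1984 left).
−366 (one year; includes Feb 29, 1780) → Dec 16, 1779 (1618 left).
−365 (one year) → Dec 16, 1778 (1253 left).
−365 (one year) → Dec 16, 1777 (888 left).
−365 (one year) → Dec 16, 1776 (523 left).
−366 (one year; includes Feb 29, 1776) → Dec 16, 1775 (157 left).
−16 → Nov 30, 1775 (end of Nov, 30 days; 141 left).
−30 → Oct 31, 1775 (end of Oct, 31 days; 111 left).
−31 → Sep 30, 1775 (end of Sep, 30 days; 80 left).
−30 → Aug 31, 1775 (end of Aug, 31 days; 50 left).
−31 → Jul 31, 1775 (end of Jul, 31 days; 19 left).
−19 → Jul 12, 1775.

July 12, 1775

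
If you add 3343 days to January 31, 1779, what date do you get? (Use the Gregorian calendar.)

March 27, 1788

+365 (one year) → Jan 31, 1780 (2978 left).
+366 (one year; includes Feb 29, 1780) → Jan 31, 1781 (2612 left).
+365 (one year) → Jan 31, 1782 (2247 left).
+365 (one year) → Jan 31, 1783 (1882 left).
+365 (one year) → Jan 31, 1784 (1517 left).
+366 (one year; includes Feb 29, 1784) → Jan 31, 1785 (1151 left).
+365 (one year) → Jan 31, 1786 (786 left).
+365 (one year) → Jan 31, 1787 (421 left).
+365 (one year) → Jan 31, 1788 (56 left).
Jan has 31 days: +1 → Feb 1, 1788 (55 left).
Feb has 29 days: +29 → Mar 1, 1788 (26 left).
+26 → Mar 27, 1788.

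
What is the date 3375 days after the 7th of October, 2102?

+365 (one year) → Oct 7, 2103 (3010 left).
+366 (one year; includes Feb 29, 2104) → Oct 7, 2104 (2644 left).
+365 (one year) → Oct 7, 2105 (2279 left).
+365 (one year) → Oct 7, 2106 (1914 left).
+365 (one year) → Oct 7, 2107 (1549 left).
+366 (one year; includes Feb 29, 2108) → Oct 7, 2108 (1183 left).
+365 (one year) → Oct 7, 2109 (818 left).
+365 (one year) → Oct 7, 2110 (453 left).
+365 (one year) → Oct 7, 2111 (88 left).
Oct has 31 days: +25 → Nov 1, 2111 (63 left).
Nov has 30 days: +30 → Dec 1, 2111 (33 left).
Dec has 31 days: +31 → Jan 1, 2112 (2 left).
+2 → Jan 3, 2112.

January 3, 2112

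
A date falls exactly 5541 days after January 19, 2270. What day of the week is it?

Sunday

First find the weekday of Jan 19, 2270. Doomsday rule: the anchor day for the 2200s is Friday. For year 70: 70÷12 = 5 r 10, and 10÷4 = 2, so 5+10+2 = 17.
Friday + 17 ≡ Monday — that's 2270's doomsday.
In January the doomsday date is Jan 3 (2270 is not a leap year).
Jan 19 is 16 days after Jan 3; 16 mod 7 = 2, so Monday + 2 = Wednesday.
5541 mod 7 = 4, so 5541 days after a Wednesday is Wednesday + 4 = Sunday.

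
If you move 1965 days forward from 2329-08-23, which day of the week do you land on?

Aug 23, 2329 is a Friday.
1965 mod 7 = 5, so 1965 days after a Friday is Friday + 5 = Wednesday.

Wednesday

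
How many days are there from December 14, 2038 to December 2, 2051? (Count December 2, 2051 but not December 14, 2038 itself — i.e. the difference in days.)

Dec 14, 2038 → Dec 14, 2039: 365 days.
Dec 14, 2039 → Dec 14, 2040: 366 days (Feb 29, 2040 is in that span).
Dec 14, 2040 → Dec 14, 2041: 365 days.
Dec 14, 2041 → Dec 14, 2042: 365 days.
Dec 14, 2042 → Dec 14, 2043: 365 days.
Dec 14, 2043 → Dec 14, 2044: 366 days (Feb 29, 2044 is in that span).
Dec 14, 2044 → Dec 14, 2045: 365 days.
Dec 14, 2045 → Dec 14, 2046: 365 days.
Dec 14, 2046 → Dec 14, 2047: 365 days.
Dec 14, 2047 → Dec 14, 2048: 366 days (Feb 29, 2048 is in that span).
Dec 14, 2048 → Dec 14, 2049: 365 days.
Dec 14, 2049 → Dec 14, 2050: 365 days.
Dec 14, 2050 → Jan 14, 2051: 31 days (December has 31).
Jan 14, 2051 → Feb 14, 2051: 31 days (January has 31).
Feb 14, 2051 → Mar 14, 2051: 28 days (February has 28).
Mar 14, 2051 → Apr 14, 2051: 31 days (March has 31).
Apr 14, 2051 → May 14, 2051: 30 days (April has 30).
May 14, 2051 → Jun 14, 2051: 31 days (May has 31).
Jun 14, 2051 → Jul 14, 2051: 30 days (June has 30).
Jul 14, 2051 → Aug 14, 2051: 31 days (July has 31).
Aug 14, 2051 → Sep 14, 2051: 31 days (August has 31).
Sep 14, 2051 → Oct 14, 2051: 30 days (September has 30).
Oct 14, 2051 → Nov 14, 2051: 31 days (October has 31).
Nov 14, 2051 → Dec 2, 2051: 18 days.
Total: 4736 days.

4736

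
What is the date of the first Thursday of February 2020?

February 6, 2020

February 1, 2020 is a Saturday.
The first Thursday is therefore February 6 (5 days later).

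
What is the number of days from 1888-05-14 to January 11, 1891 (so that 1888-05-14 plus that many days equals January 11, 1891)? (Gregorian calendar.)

972

May 14, 1888 → May 14, 1889: 365 days.
May 14, 1889 → May 14, 1890: 365 days.
May 14, 1890 → Jun 14, 1890: 31 days (May has 31).
Jun 14, 1890 → Jul 14, 1890: 30 days (June has 30).
Jul 14, 1890 → Aug 14, 1890: 31 days (July has 31).
Aug 14, 1890 → Sep 14, 1890: 31 days (August has 31).
Sep 14, 1890 → Oct 14, 1890: 30 days (September has 30).
Oct 14, 1890 → Nov 14, 1890: 31 days (October has 31).
Nov 14, 1890 → Dec 14, 1890: 30 days (November has 30).
Dec 14, 1890 → Jan 11, 1891: 28 days.
Total: 972 days.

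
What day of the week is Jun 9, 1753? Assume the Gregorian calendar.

Doomsday rule: the anchor day for the 1700s is Sunday. For year 53: 53÷12 = 4 r 5, and 5÷4 = 1, so 4+5+1 = 10.
Sunday + 10 ≡ Wednesday — that's 1753's doomsday.
In June the doomsday date is Jun 6.
Jun 9 is 3 days after Jun 6; 3 mod 7 = 3, so Wednesday + 3 = Saturday.

Saturday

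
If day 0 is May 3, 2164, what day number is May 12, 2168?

May 3, 2164 → May 3, 2165: 365 days.
May 3, 2165 → May 3, 2166: 365 days.
May 3, 2166 → May 3, 2167: 365 days.
May 3, 2167 → Jun 3, 2167: 31 days (May has 31).
Jun 3, 2167 → Jul 3, 2167: 30 days (June has 30).
Jul 3, 2167 → Aug 3, 2167: 31 days (July has 31).
Aug 3, 2167 → Sep 3, 2167: 31 days (August has 31).
Sep 3, 2167 → Oct 3, 2167: 30 days (September has 30).
Oct 3, 2167 → Nov 3, 2167: 31 days (October has 31).
Nov 3, 2167 → Dec 3, 2167: 30 days (November has 30).
Dec 3, 2167 → Jan 3, 2168: 31 days (December has 31).
Jan 3, 2168 → Feb 3, 2168: 31 days (January has 31).
Feb 3, 2168 → Mar 3, 2168: 29 days (February has 29).
Mar 3, 2168 → Apr 3, 2168: 31 days (March has 31).
Apr 3, 2168 → May 3, 2168: 30 days (April has 30).
May 3, 2168 → May 12, 2168: 9 days.
Total: 1470 days.

1470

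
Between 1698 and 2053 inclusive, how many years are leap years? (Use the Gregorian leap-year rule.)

Multiples of 4 in [1698,2053]: 89.
Of those, multiples of 100: 4 (not leap unless ÷400).
Multiples of 400: 1.
Leap years = 89 − 4 + 1 = 86.

86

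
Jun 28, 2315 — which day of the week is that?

Monday

Doomsday rule: the anchor day for the 2300s is Wednesday. For year 15: 15÷12 = 1 r 3, and 3÷4 = 0, so 1+3+0 = 4.
Wednesday + 4 ≡ Sunday — that's 2315's doomsday.
In June the doomsday date is Jun 6.
Jun 28 is 22 days after Jun 6; 22 mod 7 = 1, so Sunday + 1 = Monday.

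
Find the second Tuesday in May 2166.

May 13, 2166

May 1, 2166 is a Thursday.
The first Tuesday is therefore May 6 (5 days later).
The second Tuesday is 6 + 1×7 = May 13.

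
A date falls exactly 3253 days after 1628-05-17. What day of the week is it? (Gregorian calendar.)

May 17, 1628 is a Wednesday.
3253 mod 7 = 5, so 3253 days after a Wednesday is Wednesday + 5 = Monday.

Monday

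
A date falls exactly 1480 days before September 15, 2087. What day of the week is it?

Friday

First find the weekday of Sep 15, 2087. Doomsday rule: the anchor day for the 2000s is Tuesday. For year 87: 87÷12 = 7 r 3, and 3÷4 = 0, so 7+3+0 = 10.
Tuesday + 10 ≡ Friday — that's 2087's doomsday.
In September the doomsday date is Sep 5.
Sep 15 is 10 days after Sep 5; 10 mod 7 = 3, so Friday + 3 = Monday.
1480 mod 7 = 3, so 1480 days before a Monday is Monday − 3 = Friday.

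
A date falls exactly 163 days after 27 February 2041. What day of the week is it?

Friday

Feb 27, 2041 is a Wednesday.
163 mod 7 = 2, so 163 days after a Wednesday is Wednesday + 2 = Friday.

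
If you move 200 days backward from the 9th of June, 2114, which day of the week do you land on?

Tuesday

Jun 9, 2114 is a Saturday.
200 mod 7 = 4, so 200 days before a Saturday is Saturday − 4 = Tuesday.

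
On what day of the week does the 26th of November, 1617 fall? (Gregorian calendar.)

Doomsday rule: the anchor day for the 1600s is Tuesday. For year 17: 17÷12 = 1 r 5, and 5÷4 = 1, so 1+5+1 = 7.
Tuesday + 7 ≡ Tuesday — that's 1617's doomsday.
In November the doomsday date is Nov 7.
Nov 26 is 19 days after Nov 7; 19 mod 7 = 5, so Tuesday + 5 = Sunday.

Sunday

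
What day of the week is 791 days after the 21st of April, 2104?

First find the weekday of Apr 21, 2104. Doomsday rule: the anchor day for the 2100s is Sunday. For year 04: 4÷12 = 0 r 4, and 4÷4 = 1, so 0+4+1 = 5.
Sunday + 5 ≡ Friday — that's 2104's doomsday.
In April the doomsday date is Apr 4.
Apr 21 is 17 days after Apr 4; 17 mod 7 = 3, so Friday + 3 = Monday.
791 mod 7 = 0, so 791 days after a Monday is Monday + 0 = Monday.

Monday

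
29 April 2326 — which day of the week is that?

Thursday

Doomsday rule: the anchor day for the 2300s is Wednesday. For year 26: 26÷12 = 2 r 2, and 2÷4 = 0, so 2+2+0 = 4.
Wednesday + 4 ≡ Sunday — that's 2326's doomsday.
In April the doomsday date is Apr 4.
Apr 29 is 25 days after Apr 4; 25 mod 7 = 4, so Sunday + 4 = Thursday.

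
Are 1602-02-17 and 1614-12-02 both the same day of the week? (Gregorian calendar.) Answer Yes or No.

No

From Feb 17, 1602 to Dec 2, 1614 is 4671 days.
4671 mod 7 = 2, so they are different weekdays.
(Feb 17, 1602 is a Sunday; Dec 2, 1614 is a Tuesday.)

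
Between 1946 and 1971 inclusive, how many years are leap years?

6

Multiples of 4 in [1946,1971]: 6.
Of those, multiples of 100: 0 (not leap unless ÷400).
Multiples of 400: 0.
Leap years = 6 − 0 + 0 = 6.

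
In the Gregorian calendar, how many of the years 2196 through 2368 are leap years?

42

Multiples of 4 in [2196,2368]: 44.
Of those, multiples of 100: 2 (not leap unless ÷400).
Multiples of 400: 0.
Leap years = 44 − 2 + 0 = 42.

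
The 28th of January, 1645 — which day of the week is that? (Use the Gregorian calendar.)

Doomsday rule: the anchor day for the 1600s is Tuesday. For year 45: 45÷12 = 3 r 9, and 9÷4 = 2, so 3+9+2 = 14.
Tuesday + 14 ≡ Tuesday — that's 1645's doomsday.
In January the doomsday date is Jan 3 (1645 is not a leap year).
Jan 28 is 25 days after Jan 3; 25 mod 7 = 4, so Tuesday + 4 = Saturday.

Saturday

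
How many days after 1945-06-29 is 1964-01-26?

Jun 29, 1945 → Jun 29, 1946: 365 days.
Jun 29, 1946 → Jun 29, 1947: 365 days.
Jun 29, 1947 → Jun 29, 1948: 366 days (Feb 29, 1948 is in that span).
Jun 29, 1948 → Jun 29, 1949: 365 days.
Jun 29, 1949 → Jun 29, 1950: 365 days.
Jun 29, 1950 → Jun 29, 1951: 365 days.
Jun 29, 1951 → Jun 29, 1952: 366 days (Feb 29, 1952 is in that span).
Jun 29, 1952 → Jun 29, 1953: 365 days.
Jun 29, 1953 → Jun 29, 1954: 365 days.
Jun 29, 1954 → Jun 29, 1955: 365 days.
Jun 29, 1955 → Jun 29, 1956: 366 days (Feb 29, 1956 is in that span).
Jun 29, 1956 → Jun 29, 1957: 365 days.
Jun 29, 1957 → Jun 29, 1958: 365 days.
Jun 29, 1958 → Jun 29, 1959: 365 days.
Jun 29, 1959 → Jun 29, 1960: 366 days (Feb 29, 1960 is in that span).
Jun 29, 1960 → Jun 29, 1961: 365 days.
Jun 29, 1961 → Jun 29, 1962: 365 days.
Jun 29, 1962 → Jun 29, 1963: 365 days.
Jun 29, 1963 → Jul 29, 1963: 30 days (June has 30).
Jul 29, 1963 → Aug 29, 1963: 31 days (July has 31).
Aug 29, 1963 → Sep 29, 1963: 31 days (August has 31).
Sep 29, 1963 → Oct 29, 1963: 30 days (September has 30).
Oct 29, 1963 → Nov 29, 1963: 31 days (October has 31).
Nov 29, 1963 → Dec 29, 1963: 30 days (November has 30).
Dec 29, 1963 → Jan 26, 1964: 28 days.
Total: 6785 days.

6785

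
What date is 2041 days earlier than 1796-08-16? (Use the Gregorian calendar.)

January 14, 1791

−366 (one year; includes Feb 29, 1796) → Aug 16, 1795 (1675 left).
−365 (one year) → Aug 16, 1794 (1310 left).
−365 (one year) → Aug 16, 1793 (945 left).
−365 (one year) → Aug 16, 1792 (580 left).
−366 (one year; includes Feb 29, 1792) → Aug 16, 1791 (214 left).
−16 → Jul 31, 1791 (end of Jul, 31 days; 198 left).
−31 → Jun 30, 1791 (end of Jun, 30 days; 167 left).
−30 → May 31, 1791 (end of May, 31 days; 137 left).
−31 → Apr 30, 1791 (end of Apr, 30 days; 106 left).
−30 → Mar 31, 1791 (end of Mar, 31 days; 76 left).
−31 → Feb 28, 1791 (end of Feb, 28 days; 45 left).
−28 → Jan 31, 1791 (end of Jan, 31 days; 17 left).
−17 → Jan 14, 1791.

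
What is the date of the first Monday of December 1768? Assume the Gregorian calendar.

December 1, 1768 is a Thursday.
The first Monday is therefore December 5 (4 days later).

December 5, 1768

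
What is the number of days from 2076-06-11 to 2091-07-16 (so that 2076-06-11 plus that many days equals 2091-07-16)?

5513

Jun 11, 2076 → Jun 11, 2077: 365 days.
Jun 11, 2077 → Jun 11, 2078: 365 days.
Jun 11, 2078 → Jun 11, 2079: 365 days.
Jun 11, 2079 → Jun 11, 2080: 366 days (Feb 29, 2080 is in that span).
Jun 11, 2080 → Jun 11, 2081: 365 days.
Jun 11, 2081 → Jun 11, 2082: 365 days.
Jun 11, 2082 → Jun 11, 2083: 365 days.
Jun 11, 2083 → Jun 11, 2084: 366 days (Feb 29, 2084 is in that span).
Jun 11, 2084 → Jun 11, 2085: 365 days.
Jun 11, 2085 → Jun 11, 2086: 365 days.
Jun 11, 2086 → Jun 11, 2087: 365 days.
Jun 11, 2087 → Jun 11, 2088: 366 days (Feb 29, 2088 is in that span).
Jun 11, 2088 → Jun 11, 2089: 365 days.
Jun 11, 2089 → Jun 11, 2090: 365 days.
Jun 11, 2090 → Jul 11, 2090: 30 days (June has 30).
Jul 11, 2090 → Aug 11, 2090: 31 days (July has 31).
Aug 11, 2090 → Sep 11, 2090: 31 days (August has 31).
Sep 11, 2090 → Oct 11, 2090: 30 days (September has 30).
Oct 11, 2090 → Nov 11, 2090: 31 days (October has 31).
Nov 11, 2090 → Dec 11, 2090: 30 days (November has 30).
Dec 11, 2090 → Jan 11, 2091: 31 days (December has 31).
Jan 11, 2091 → Feb 11, 2091: 31 days (January has 31).
Feb 11, 2091 → Mar 11, 2091: 28 days (February has 28).
Mar 11, 2091 → Apr 11, 2091: 31 days (March has 31).
Apr 11, 2091 → May 11, 2091: 30 days (April has 30).
May 11, 2091 → Jun 11, 2091: 31 days (May has 31).
Jun 11, 2091 → Jul 11, 2091: 30 days (June has 30).
Jul 11, 2091 → Jul 16, 2091: 5 days.
Total: 5513 days.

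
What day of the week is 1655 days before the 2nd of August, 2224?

First find the weekday of Aug 2, 2224. Doomsday rule: the anchor day for the 2200s is Friday. For year 24: 24÷12 = 2 r 0, and 0÷4 = 0, so 2+0+0 = 2.
Friday + 2 ≡ Sunday — that's 2224's doomsday.
In August the doomsday date is Aug 8.
Aug 2 is 6 days before Aug 8; 6 mod 7 = 6, so Sunday − 6 = Monday.
1655 mod 7 = 3, so 1655 days before a Monday is Monday − 3 = Friday.

Friday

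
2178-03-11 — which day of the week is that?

Wednesday

Doomsday rule: the anchor day for the 2100s is Sunday. For year 78: 78÷12 = 6 r 6, and 6÷4 = 1, so 6+6+1 = 13.
Sunday + 13 ≡ Saturday — that's 2178's doomsday.
In March the doomsday date is Mar 14.
Mar 11 is 3 days before Mar 14; 3 mod 7 = 3, so Saturday − 3 = Wednesday.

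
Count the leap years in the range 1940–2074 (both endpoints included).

Multiples of 4 in [1940,2074]: 34.
Of those, multiples of 100: 1 (not leap unless ÷400).
Multiples of 400: 1.
Leap years = 34 − 1 + 1 = 34.

34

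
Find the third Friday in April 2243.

April 21, 2243

April 1, 2243 is a Saturday.
The first Friday is therefore April 7 (6 days later).
The third Friday is 7 + 2×7 = April 21.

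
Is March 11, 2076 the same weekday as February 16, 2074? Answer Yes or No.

No

From Feb 16, 2074 to Mar 11, 2076 is 754 days.
754 mod 7 = 5, so they are different weekdays.
(Feb 16, 2074 is a Friday; Mar 11, 2076 is a Wednesday.)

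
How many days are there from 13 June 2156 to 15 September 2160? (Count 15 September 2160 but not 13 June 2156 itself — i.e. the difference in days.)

1555

Jun 13, 2156 → Jun 13, 2157: 365 days.
Jun 13, 2157 → Jun 13, 2158: 365 days.
Jun 13, 2158 → Jun 13, 2159: 365 days.
Jun 13, 2159 → Jun 13, 2160: 366 days (Feb 29, 2160 is in that span).
Jun 13, 2160 → Jul 13, 2160: 30 days (June has 30).
Jul 13, 2160 → Aug 13, 2160: 31 days (July has 31).
Aug 13, 2160 → Sep 13, 2160: 31 days (August has 31).
Sep 13, 2160 → Sep 15, 2160: 2 days.
Total: 1555 days.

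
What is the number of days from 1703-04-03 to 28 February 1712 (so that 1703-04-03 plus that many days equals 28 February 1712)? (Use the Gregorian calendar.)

3253

Apr 3, 1703 → Apr 3, 1704: 366 days (Feb 29, 1704 is in that span).
Apr 3, 1704 → Apr 3, 1705: 365 days.
Apr 3, 1705 → Apr 3, 1706: 365 days.
Apr 3, 1706 → Apr 3, 1707: 365 days.
Apr 3, 1707 → Apr 3, 1708: 366 days (Feb 29, 1708 is in that span).
Apr 3, 1708 → Apr 3, 1709: 365 days.
Apr 3, 1709 → Apr 3, 1710: 365 days.
Apr 3, 1710 → Apr 3, 1711: 365 days.
Apr 3, 1711 → May 3, 1711: 30 days (April has 30).
May 3, 1711 → Jun 3, 1711: 31 days (May has 31).
Jun 3, 1711 → Jul 3, 1711: 30 days (June has 30).
Jul 3, 1711 → Aug 3, 1711: 31 days (July has 31).
Aug 3, 1711 → Sep 3, 1711: 31 days (August has 31).
Sep 3, 1711 → Oct 3, 1711: 30 days (September has 30).
Oct 3, 1711 → Nov 3, 1711: 31 days (October has 31).
Nov 3, 1711 → Dec 3, 1711: 30 days (November has 30).
Dec 3, 1711 → Jan 3, 1712: 31 days (December has 31).
Jan 3, 1712 → Feb 3, 1712: 31 days (January has 31).
Feb 3, 1712 → Feb 28, 1712: 25 days.
Total: 3253 days.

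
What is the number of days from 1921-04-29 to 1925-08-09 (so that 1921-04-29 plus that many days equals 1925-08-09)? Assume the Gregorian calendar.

Apr 29, 1921 → Apr 29, 1922: 365 days.
Apr 29, 1922 → Apr 29, 1923: 365 days.
Apr 29, 1923 → Apr 29, 1924: 366 days (Feb 29, 1924 is in that span).
Apr 29, 1924 → Apr 29, 1925: 365 days.
Apr 29, 1925 → May 29, 1925: 30 days (April has 30).
May 29, 1925 → Jun 29, 1925: 31 days (May has 31).
Jun 29, 1925 → Jul 29, 1925: 30 days (June has 30).
Jul 29, 1925 → Aug 9, 1925: 11 days.
Total: 1563 days.

1563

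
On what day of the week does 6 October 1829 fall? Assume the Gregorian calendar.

Tuesday

Doomsday rule: the anchor day for the 1800s is Friday. For year 29: 29÷12 = 2 r 5, and 5÷4 = 1, so 2+5+1 = 8.
Friday + 8 ≡ Saturday — that's 1829's doomsday.
In October the doomsday date is Oct 10.
Oct 6 is 4 days before Oct 10; 4 mod 7 = 4, so Saturday − 4 = Tuesday.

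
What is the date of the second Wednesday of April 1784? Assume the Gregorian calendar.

April 14, 1784

April 1, 1784 is a Thursday.
The first Wednesday is therefore April 7 (6 days later).
The second Wednesday is 7 + 1×7 = April 14.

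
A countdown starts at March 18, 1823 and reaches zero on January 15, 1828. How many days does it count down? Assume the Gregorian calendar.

1764

Mar 18, 1823 → Mar 18, 1824: 366 days (Feb 29, 1824 is in that span).
Mar 18, 1824 → Mar 18, 1825: 365 days.
Mar 18, 1825 → Mar 18, 1826: 365 days.
Mar 18, 1826 → Mar 18, 1827: 365 days.
Mar 18, 1827 → Apr 18, 1827: 31 days (March has 31).
Apr 18, 1827 → May 18, 1827: 30 days (April has 30).
May 18, 1827 → Jun 18, 1827: 31 days (May has 31).
Jun 18, 1827 → Jul 18, 1827: 30 days (June has 30).
Jul 18, 1827 → Aug 18, 1827: 31 days (July has 31).
Aug 18, 1827 → Sep 18, 1827: 31 days (August has 31).
Sep 18, 1827 → Oct 18, 1827: 30 days (September has 30).
Oct 18, 1827 → Nov 18, 1827: 31 days (October has 31).
Nov 18, 1827 → Dec 18, 1827: 30 days (November has 30).
Dec 18, 1827 → Jan 15, 1828: 28 days.
Total: 1764 days.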